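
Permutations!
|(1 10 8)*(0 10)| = |(0 10 8 1)| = 4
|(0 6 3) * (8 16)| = 6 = |(0 6 3)(8 16)|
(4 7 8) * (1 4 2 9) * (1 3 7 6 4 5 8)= (1 5 8 2 9 3 7)(4 6)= [0, 5, 9, 7, 6, 8, 4, 1, 2, 3]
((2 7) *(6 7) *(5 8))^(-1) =(2 7 6)(5 8)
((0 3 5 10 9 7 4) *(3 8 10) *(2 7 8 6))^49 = ((0 6 2 7 4)(3 5)(8 10 9))^49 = (0 4 7 2 6)(3 5)(8 10 9)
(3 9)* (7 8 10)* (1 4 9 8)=(1 4 9 3 8 10 7)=[0, 4, 2, 8, 9, 5, 6, 1, 10, 3, 7]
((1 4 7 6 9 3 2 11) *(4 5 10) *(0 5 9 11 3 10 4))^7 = ((0 5 4 7 6 11 1 9 10)(2 3))^7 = (0 9 11 7 5 10 1 6 4)(2 3)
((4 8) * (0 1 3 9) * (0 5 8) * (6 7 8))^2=((0 1 3 9 5 6 7 8 4))^2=(0 3 5 7 4 1 9 6 8)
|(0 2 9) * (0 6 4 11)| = 6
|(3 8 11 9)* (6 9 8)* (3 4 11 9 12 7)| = 4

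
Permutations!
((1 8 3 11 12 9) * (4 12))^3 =(1 11 9 3 12 8 4)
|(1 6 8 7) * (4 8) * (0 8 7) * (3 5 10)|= |(0 8)(1 6 4 7)(3 5 10)|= 12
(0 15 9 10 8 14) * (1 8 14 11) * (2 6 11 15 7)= [7, 8, 6, 3, 4, 5, 11, 2, 15, 10, 14, 1, 12, 13, 0, 9]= (0 7 2 6 11 1 8 15 9 10 14)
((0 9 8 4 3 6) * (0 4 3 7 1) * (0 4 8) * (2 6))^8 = (9)(1 7 4)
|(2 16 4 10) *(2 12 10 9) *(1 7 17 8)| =|(1 7 17 8)(2 16 4 9)(10 12)| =4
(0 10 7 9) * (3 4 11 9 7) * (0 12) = [10, 1, 2, 4, 11, 5, 6, 7, 8, 12, 3, 9, 0] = (0 10 3 4 11 9 12)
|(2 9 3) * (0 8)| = 6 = |(0 8)(2 9 3)|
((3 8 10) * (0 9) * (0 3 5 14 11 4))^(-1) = (0 4 11 14 5 10 8 3 9)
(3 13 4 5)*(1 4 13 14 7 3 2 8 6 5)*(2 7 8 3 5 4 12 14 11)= [0, 12, 3, 11, 1, 7, 4, 5, 6, 9, 10, 2, 14, 13, 8]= (1 12 14 8 6 4)(2 3 11)(5 7)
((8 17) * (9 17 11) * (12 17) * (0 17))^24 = (17) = ((0 17 8 11 9 12))^24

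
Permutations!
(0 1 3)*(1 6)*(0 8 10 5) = (0 6 1 3 8 10 5) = [6, 3, 2, 8, 4, 0, 1, 7, 10, 9, 5]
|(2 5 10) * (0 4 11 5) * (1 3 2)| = |(0 4 11 5 10 1 3 2)| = 8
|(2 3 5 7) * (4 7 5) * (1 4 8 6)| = 7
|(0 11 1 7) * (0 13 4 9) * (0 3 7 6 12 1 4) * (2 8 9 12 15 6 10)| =|(0 11 4 12 1 10 2 8 9 3 7 13)(6 15)| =12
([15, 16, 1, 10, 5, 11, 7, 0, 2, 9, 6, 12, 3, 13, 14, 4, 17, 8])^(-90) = (17)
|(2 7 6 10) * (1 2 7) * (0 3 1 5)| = 15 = |(0 3 1 2 5)(6 10 7)|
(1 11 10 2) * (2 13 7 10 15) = (1 11 15 2)(7 10 13) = [0, 11, 1, 3, 4, 5, 6, 10, 8, 9, 13, 15, 12, 7, 14, 2]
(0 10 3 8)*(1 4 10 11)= (0 11 1 4 10 3 8)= [11, 4, 2, 8, 10, 5, 6, 7, 0, 9, 3, 1]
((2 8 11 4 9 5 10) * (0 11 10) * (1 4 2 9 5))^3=(0 8 1)(2 9 5)(4 11 10)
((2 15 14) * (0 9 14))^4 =(0 15 2 14 9)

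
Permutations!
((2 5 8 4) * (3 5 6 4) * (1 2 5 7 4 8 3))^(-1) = ((1 2 6 8)(3 7 4 5))^(-1) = (1 8 6 2)(3 5 4 7)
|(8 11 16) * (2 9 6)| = 3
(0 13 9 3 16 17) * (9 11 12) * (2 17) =[13, 1, 17, 16, 4, 5, 6, 7, 8, 3, 10, 12, 9, 11, 14, 15, 2, 0] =(0 13 11 12 9 3 16 2 17)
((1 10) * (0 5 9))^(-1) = (0 9 5)(1 10)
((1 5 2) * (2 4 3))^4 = (1 2 3 4 5)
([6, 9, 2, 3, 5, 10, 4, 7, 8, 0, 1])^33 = [1, 5, 2, 3, 0, 6, 9, 7, 8, 10, 4]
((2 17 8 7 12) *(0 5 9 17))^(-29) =(0 17 12 5 8 2 9 7)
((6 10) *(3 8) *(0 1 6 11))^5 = ((0 1 6 10 11)(3 8))^5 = (11)(3 8)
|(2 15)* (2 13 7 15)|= |(7 15 13)|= 3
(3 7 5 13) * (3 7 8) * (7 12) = (3 8)(5 13 12 7) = [0, 1, 2, 8, 4, 13, 6, 5, 3, 9, 10, 11, 7, 12]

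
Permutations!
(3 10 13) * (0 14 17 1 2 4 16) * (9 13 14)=[9, 2, 4, 10, 16, 5, 6, 7, 8, 13, 14, 11, 12, 3, 17, 15, 0, 1]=(0 9 13 3 10 14 17 1 2 4 16)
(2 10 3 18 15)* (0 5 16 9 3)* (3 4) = (0 5 16 9 4 3 18 15 2 10) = [5, 1, 10, 18, 3, 16, 6, 7, 8, 4, 0, 11, 12, 13, 14, 2, 9, 17, 15]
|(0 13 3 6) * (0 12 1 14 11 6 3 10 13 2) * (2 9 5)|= 20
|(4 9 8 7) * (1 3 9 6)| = 7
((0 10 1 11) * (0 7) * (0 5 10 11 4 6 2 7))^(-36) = ((0 11)(1 4 6 2 7 5 10))^(-36) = (11)(1 10 5 7 2 6 4)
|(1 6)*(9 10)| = 2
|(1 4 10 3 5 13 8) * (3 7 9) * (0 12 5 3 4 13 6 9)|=24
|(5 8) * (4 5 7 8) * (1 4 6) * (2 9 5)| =|(1 4 2 9 5 6)(7 8)| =6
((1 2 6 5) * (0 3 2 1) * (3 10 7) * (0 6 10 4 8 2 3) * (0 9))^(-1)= (0 9 7 10 2 8 4)(5 6)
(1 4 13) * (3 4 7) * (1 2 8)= (1 7 3 4 13 2 8)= [0, 7, 8, 4, 13, 5, 6, 3, 1, 9, 10, 11, 12, 2]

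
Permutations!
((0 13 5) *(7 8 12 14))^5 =(0 5 13)(7 8 12 14)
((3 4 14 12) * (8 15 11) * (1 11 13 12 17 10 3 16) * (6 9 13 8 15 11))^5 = (17)(1 16 12 13 9 6)(8 15 11)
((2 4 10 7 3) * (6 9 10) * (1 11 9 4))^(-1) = (1 2 3 7 10 9 11)(4 6)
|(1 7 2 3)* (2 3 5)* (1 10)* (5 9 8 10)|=|(1 7 3 5 2 9 8 10)|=8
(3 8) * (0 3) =[3, 1, 2, 8, 4, 5, 6, 7, 0] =(0 3 8)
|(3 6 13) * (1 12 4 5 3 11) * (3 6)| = |(1 12 4 5 6 13 11)| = 7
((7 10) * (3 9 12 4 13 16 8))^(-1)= (3 8 16 13 4 12 9)(7 10)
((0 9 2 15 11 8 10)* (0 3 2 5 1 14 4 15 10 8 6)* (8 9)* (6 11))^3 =(0 5 4)(1 15 8)(6 9 14)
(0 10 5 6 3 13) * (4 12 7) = (0 10 5 6 3 13)(4 12 7) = [10, 1, 2, 13, 12, 6, 3, 4, 8, 9, 5, 11, 7, 0]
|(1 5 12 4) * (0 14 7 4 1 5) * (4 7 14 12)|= |(14)(0 12 1)(4 5)|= 6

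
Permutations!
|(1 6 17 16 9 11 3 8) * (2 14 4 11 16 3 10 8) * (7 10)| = |(1 6 17 3 2 14 4 11 7 10 8)(9 16)| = 22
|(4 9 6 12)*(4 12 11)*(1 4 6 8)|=|(12)(1 4 9 8)(6 11)|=4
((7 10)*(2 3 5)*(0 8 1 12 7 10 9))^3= (0 12)(1 9)(7 8)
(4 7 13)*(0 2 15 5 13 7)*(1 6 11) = (0 2 15 5 13 4)(1 6 11) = [2, 6, 15, 3, 0, 13, 11, 7, 8, 9, 10, 1, 12, 4, 14, 5]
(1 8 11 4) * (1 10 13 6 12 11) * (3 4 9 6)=(1 8)(3 4 10 13)(6 12 11 9)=[0, 8, 2, 4, 10, 5, 12, 7, 1, 6, 13, 9, 11, 3]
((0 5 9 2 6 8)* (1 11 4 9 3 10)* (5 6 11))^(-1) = (0 8 6)(1 10 3 5)(2 9 4 11)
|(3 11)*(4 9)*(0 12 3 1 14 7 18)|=8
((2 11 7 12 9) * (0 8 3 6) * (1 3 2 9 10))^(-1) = (0 6 3 1 10 12 7 11 2 8)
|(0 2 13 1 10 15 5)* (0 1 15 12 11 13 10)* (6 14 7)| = |(0 2 10 12 11 13 15 5 1)(6 14 7)| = 9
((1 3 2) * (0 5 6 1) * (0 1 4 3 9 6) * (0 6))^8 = ((0 5 6 4 3 2 1 9))^8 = (9)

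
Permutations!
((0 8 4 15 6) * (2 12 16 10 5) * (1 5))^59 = ((0 8 4 15 6)(1 5 2 12 16 10))^59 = (0 6 15 4 8)(1 10 16 12 2 5)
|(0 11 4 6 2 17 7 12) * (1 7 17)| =8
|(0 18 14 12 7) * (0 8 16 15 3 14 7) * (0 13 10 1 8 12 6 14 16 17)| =|(0 18 7 12 13 10 1 8 17)(3 16 15)(6 14)| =18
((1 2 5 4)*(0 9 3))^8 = (0 3 9)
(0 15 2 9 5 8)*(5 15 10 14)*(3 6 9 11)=(0 10 14 5 8)(2 11 3 6 9 15)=[10, 1, 11, 6, 4, 8, 9, 7, 0, 15, 14, 3, 12, 13, 5, 2]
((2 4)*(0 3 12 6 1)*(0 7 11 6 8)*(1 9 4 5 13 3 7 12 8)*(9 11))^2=(0 9 2 13 8 7 4 5 3)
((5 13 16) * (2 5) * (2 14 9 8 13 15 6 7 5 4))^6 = (5 6)(7 15)(8 13 16 14 9)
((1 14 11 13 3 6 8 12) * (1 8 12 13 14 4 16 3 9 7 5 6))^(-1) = (1 3 16 4)(5 7 9 13 8 12 6)(11 14)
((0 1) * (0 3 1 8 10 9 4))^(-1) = (0 4 9 10 8)(1 3) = ((0 8 10 9 4)(1 3))^(-1)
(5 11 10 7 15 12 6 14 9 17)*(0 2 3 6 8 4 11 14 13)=[2, 1, 3, 6, 11, 14, 13, 15, 4, 17, 7, 10, 8, 0, 9, 12, 16, 5]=(0 2 3 6 13)(4 11 10 7 15 12 8)(5 14 9 17)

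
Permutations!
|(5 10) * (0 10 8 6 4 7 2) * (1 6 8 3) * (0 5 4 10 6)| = 9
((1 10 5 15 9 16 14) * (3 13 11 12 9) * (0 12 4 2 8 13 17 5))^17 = ((0 12 9 16 14 1 10)(2 8 13 11 4)(3 17 5 15))^17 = (0 16 10 9 1 12 14)(2 13 4 8 11)(3 17 5 15)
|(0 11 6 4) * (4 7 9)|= |(0 11 6 7 9 4)|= 6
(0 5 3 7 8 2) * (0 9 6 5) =(2 9 6 5 3 7 8) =[0, 1, 9, 7, 4, 3, 5, 8, 2, 6]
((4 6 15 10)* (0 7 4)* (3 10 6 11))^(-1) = ((0 7 4 11 3 10)(6 15))^(-1) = (0 10 3 11 4 7)(6 15)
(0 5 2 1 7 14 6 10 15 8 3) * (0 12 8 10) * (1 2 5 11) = (0 11 1 7 14 6)(3 12 8)(10 15) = [11, 7, 2, 12, 4, 5, 0, 14, 3, 9, 15, 1, 8, 13, 6, 10]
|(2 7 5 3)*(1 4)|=4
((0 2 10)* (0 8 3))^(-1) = ((0 2 10 8 3))^(-1) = (0 3 8 10 2)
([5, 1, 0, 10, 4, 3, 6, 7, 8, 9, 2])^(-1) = (0 2 10 3 5)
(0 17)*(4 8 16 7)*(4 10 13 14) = (0 17)(4 8 16 7 10 13 14) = [17, 1, 2, 3, 8, 5, 6, 10, 16, 9, 13, 11, 12, 14, 4, 15, 7, 0]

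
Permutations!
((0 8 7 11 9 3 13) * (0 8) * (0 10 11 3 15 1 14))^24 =((0 10 11 9 15 1 14)(3 13 8 7))^24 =(0 9 14 11 1 10 15)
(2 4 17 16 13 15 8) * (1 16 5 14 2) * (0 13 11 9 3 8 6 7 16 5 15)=[13, 5, 4, 8, 17, 14, 7, 16, 1, 3, 10, 9, 12, 0, 2, 6, 11, 15]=(0 13)(1 5 14 2 4 17 15 6 7 16 11 9 3 8)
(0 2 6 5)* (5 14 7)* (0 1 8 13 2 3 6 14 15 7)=[3, 8, 14, 6, 4, 1, 15, 5, 13, 9, 10, 11, 12, 2, 0, 7]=(0 3 6 15 7 5 1 8 13 2 14)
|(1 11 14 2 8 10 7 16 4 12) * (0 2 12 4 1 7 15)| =30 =|(0 2 8 10 15)(1 11 14 12 7 16)|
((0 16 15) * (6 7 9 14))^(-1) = ((0 16 15)(6 7 9 14))^(-1) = (0 15 16)(6 14 9 7)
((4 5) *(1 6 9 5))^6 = ((1 6 9 5 4))^6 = (1 6 9 5 4)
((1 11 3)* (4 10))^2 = (1 3 11)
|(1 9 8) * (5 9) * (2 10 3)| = |(1 5 9 8)(2 10 3)| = 12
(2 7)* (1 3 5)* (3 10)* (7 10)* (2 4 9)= (1 7 4 9 2 10 3 5)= [0, 7, 10, 5, 9, 1, 6, 4, 8, 2, 3]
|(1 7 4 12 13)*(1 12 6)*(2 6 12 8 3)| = 9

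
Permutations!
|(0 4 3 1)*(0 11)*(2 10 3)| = 7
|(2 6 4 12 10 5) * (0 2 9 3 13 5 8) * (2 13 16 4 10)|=12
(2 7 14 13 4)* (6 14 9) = [0, 1, 7, 3, 2, 5, 14, 9, 8, 6, 10, 11, 12, 4, 13] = (2 7 9 6 14 13 4)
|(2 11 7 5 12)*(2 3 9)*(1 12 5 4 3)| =|(1 12)(2 11 7 4 3 9)| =6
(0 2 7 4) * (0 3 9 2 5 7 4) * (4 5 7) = (0 7)(2 5 4 3 9) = [7, 1, 5, 9, 3, 4, 6, 0, 8, 2]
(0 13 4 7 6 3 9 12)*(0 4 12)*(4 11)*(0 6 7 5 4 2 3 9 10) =(0 13 12 11 2 3 10)(4 5)(6 9) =[13, 1, 3, 10, 5, 4, 9, 7, 8, 6, 0, 2, 11, 12]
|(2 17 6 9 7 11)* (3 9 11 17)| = |(2 3 9 7 17 6 11)| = 7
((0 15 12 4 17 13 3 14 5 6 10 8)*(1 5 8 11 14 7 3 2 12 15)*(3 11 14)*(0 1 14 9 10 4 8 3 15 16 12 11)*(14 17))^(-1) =(0 7 3 14 4 6 5 1 8 12 16 15 11 2 13 17)(9 10)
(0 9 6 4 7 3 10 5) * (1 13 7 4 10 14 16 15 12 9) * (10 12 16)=(0 1 13 7 3 14 10 5)(6 12 9)(15 16)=[1, 13, 2, 14, 4, 0, 12, 3, 8, 6, 5, 11, 9, 7, 10, 16, 15]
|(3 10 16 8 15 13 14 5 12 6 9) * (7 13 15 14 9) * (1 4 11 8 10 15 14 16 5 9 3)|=15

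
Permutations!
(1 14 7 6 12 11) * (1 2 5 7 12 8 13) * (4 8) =(1 14 12 11 2 5 7 6 4 8 13) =[0, 14, 5, 3, 8, 7, 4, 6, 13, 9, 10, 2, 11, 1, 12]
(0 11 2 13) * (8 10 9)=(0 11 2 13)(8 10 9)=[11, 1, 13, 3, 4, 5, 6, 7, 10, 8, 9, 2, 12, 0]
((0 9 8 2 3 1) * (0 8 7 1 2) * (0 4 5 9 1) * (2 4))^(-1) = (0 7 9 5 4 3 2 8 1)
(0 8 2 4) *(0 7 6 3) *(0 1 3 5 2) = (0 8)(1 3)(2 4 7 6 5) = [8, 3, 4, 1, 7, 2, 5, 6, 0]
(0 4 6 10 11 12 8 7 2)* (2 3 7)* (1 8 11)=(0 4 6 10 1 8 2)(3 7)(11 12)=[4, 8, 0, 7, 6, 5, 10, 3, 2, 9, 1, 12, 11]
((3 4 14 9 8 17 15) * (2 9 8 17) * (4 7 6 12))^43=(2 8 14 4 12 6 7 3 15 17 9)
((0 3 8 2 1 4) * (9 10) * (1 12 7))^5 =(0 7 8 4 12 3 1 2)(9 10)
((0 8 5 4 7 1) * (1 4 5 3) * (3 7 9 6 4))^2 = (0 7 1 8 3)(4 6 9)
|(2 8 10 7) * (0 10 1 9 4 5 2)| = 6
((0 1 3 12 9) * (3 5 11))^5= ((0 1 5 11 3 12 9))^5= (0 12 11 1 9 3 5)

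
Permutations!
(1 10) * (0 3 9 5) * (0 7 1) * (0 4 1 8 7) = (0 3 9 5)(1 10 4)(7 8) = [3, 10, 2, 9, 1, 0, 6, 8, 7, 5, 4]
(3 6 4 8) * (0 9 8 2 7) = (0 9 8 3 6 4 2 7) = [9, 1, 7, 6, 2, 5, 4, 0, 3, 8]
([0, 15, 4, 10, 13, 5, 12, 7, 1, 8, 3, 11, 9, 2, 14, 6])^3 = (1 12)(3 10)(6 8)(9 15)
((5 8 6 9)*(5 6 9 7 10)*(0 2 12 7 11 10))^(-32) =(12)(5 11 9)(6 8 10)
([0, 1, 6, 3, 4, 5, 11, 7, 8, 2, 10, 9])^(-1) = [0, 1, 9, 3, 4, 5, 2, 7, 8, 11, 10, 6]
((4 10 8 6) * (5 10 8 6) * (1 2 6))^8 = (1 2 6 4 8 5 10)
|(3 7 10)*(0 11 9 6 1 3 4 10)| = |(0 11 9 6 1 3 7)(4 10)| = 14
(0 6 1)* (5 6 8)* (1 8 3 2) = (0 3 2 1)(5 6 8) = [3, 0, 1, 2, 4, 6, 8, 7, 5]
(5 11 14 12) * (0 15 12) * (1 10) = (0 15 12 5 11 14)(1 10) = [15, 10, 2, 3, 4, 11, 6, 7, 8, 9, 1, 14, 5, 13, 0, 12]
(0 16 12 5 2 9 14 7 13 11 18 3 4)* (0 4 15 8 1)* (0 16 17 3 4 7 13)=(0 17 3 15 8 1 16 12 5 2 9 14 13 11 18 4 7)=[17, 16, 9, 15, 7, 2, 6, 0, 1, 14, 10, 18, 5, 11, 13, 8, 12, 3, 4]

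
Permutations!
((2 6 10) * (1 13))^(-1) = ((1 13)(2 6 10))^(-1) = (1 13)(2 10 6)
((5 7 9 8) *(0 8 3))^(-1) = (0 3 9 7 5 8)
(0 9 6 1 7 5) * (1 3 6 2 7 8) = (0 9 2 7 5)(1 8)(3 6) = [9, 8, 7, 6, 4, 0, 3, 5, 1, 2]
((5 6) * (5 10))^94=(5 6 10)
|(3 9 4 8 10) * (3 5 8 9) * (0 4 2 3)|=|(0 4 9 2 3)(5 8 10)|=15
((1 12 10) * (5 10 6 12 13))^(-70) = (1 5)(10 13)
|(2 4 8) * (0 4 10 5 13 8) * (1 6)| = 10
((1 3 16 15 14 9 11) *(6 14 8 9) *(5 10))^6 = ((1 3 16 15 8 9 11)(5 10)(6 14))^6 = (1 11 9 8 15 16 3)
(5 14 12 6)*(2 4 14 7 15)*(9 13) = (2 4 14 12 6 5 7 15)(9 13) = [0, 1, 4, 3, 14, 7, 5, 15, 8, 13, 10, 11, 6, 9, 12, 2]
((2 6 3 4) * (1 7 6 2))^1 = ((1 7 6 3 4))^1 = (1 7 6 3 4)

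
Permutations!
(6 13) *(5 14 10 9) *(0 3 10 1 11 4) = [3, 11, 2, 10, 0, 14, 13, 7, 8, 5, 9, 4, 12, 6, 1] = (0 3 10 9 5 14 1 11 4)(6 13)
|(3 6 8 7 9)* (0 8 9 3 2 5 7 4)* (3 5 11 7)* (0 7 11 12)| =10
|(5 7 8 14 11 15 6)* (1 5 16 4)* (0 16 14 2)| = |(0 16 4 1 5 7 8 2)(6 14 11 15)| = 8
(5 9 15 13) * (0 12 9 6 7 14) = (0 12 9 15 13 5 6 7 14) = [12, 1, 2, 3, 4, 6, 7, 14, 8, 15, 10, 11, 9, 5, 0, 13]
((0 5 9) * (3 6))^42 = (9)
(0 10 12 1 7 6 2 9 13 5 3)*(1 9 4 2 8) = (0 10 12 9 13 5 3)(1 7 6 8)(2 4) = [10, 7, 4, 0, 2, 3, 8, 6, 1, 13, 12, 11, 9, 5]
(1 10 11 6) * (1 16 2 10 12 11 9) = (1 12 11 6 16 2 10 9) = [0, 12, 10, 3, 4, 5, 16, 7, 8, 1, 9, 6, 11, 13, 14, 15, 2]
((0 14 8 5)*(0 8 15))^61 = (0 14 15)(5 8) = ((0 14 15)(5 8))^61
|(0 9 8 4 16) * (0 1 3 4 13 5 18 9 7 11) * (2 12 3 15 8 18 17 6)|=|(0 7 11)(1 15 8 13 5 17 6 2 12 3 4 16)(9 18)|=12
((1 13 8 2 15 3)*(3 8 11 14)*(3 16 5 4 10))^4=((1 13 11 14 16 5 4 10 3)(2 15 8))^4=(1 16 3 14 10 11 4 13 5)(2 15 8)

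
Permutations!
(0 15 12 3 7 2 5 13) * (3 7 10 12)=(0 15 3 10 12 7 2 5 13)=[15, 1, 5, 10, 4, 13, 6, 2, 8, 9, 12, 11, 7, 0, 14, 3]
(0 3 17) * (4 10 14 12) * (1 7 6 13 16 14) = [3, 7, 2, 17, 10, 5, 13, 6, 8, 9, 1, 11, 4, 16, 12, 15, 14, 0] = (0 3 17)(1 7 6 13 16 14 12 4 10)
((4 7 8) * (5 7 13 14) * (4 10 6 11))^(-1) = ((4 13 14 5 7 8 10 6 11))^(-1) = (4 11 6 10 8 7 5 14 13)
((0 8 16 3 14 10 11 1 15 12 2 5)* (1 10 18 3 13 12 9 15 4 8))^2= (0 4 16 12 5 1 8 13 2)(3 18 14)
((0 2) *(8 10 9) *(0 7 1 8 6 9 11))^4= (0 8 2 10 7 11 1)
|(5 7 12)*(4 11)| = |(4 11)(5 7 12)| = 6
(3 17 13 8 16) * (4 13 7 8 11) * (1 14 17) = (1 14 17 7 8 16 3)(4 13 11) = [0, 14, 2, 1, 13, 5, 6, 8, 16, 9, 10, 4, 12, 11, 17, 15, 3, 7]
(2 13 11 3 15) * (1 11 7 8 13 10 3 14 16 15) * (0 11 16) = [11, 16, 10, 1, 4, 5, 6, 8, 13, 9, 3, 14, 12, 7, 0, 2, 15] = (0 11 14)(1 16 15 2 10 3)(7 8 13)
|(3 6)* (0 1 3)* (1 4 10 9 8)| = 8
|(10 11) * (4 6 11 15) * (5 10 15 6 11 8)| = 12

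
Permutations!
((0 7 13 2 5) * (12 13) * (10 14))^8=((0 7 12 13 2 5)(10 14))^8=(14)(0 12 2)(5 7 13)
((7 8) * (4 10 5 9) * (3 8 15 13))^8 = ((3 8 7 15 13)(4 10 5 9))^8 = (3 15 8 13 7)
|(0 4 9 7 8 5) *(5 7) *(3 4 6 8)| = |(0 6 8 7 3 4 9 5)| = 8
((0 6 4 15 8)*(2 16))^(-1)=(0 8 15 4 6)(2 16)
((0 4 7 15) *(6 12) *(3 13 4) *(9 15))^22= (0 3 13 4 7 9 15)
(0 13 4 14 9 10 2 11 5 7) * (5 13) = (0 5 7)(2 11 13 4 14 9 10) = [5, 1, 11, 3, 14, 7, 6, 0, 8, 10, 2, 13, 12, 4, 9]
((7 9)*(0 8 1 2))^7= ((0 8 1 2)(7 9))^7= (0 2 1 8)(7 9)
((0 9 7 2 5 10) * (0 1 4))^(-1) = (0 4 1 10 5 2 7 9)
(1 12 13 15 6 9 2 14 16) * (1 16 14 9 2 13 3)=[0, 12, 9, 1, 4, 5, 2, 7, 8, 13, 10, 11, 3, 15, 14, 6, 16]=(16)(1 12 3)(2 9 13 15 6)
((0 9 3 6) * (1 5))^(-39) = ((0 9 3 6)(1 5))^(-39) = (0 9 3 6)(1 5)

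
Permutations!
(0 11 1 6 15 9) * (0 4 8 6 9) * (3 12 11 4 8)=(0 4 3 12 11 1 9 8 6 15)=[4, 9, 2, 12, 3, 5, 15, 7, 6, 8, 10, 1, 11, 13, 14, 0]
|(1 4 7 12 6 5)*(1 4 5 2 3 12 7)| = 12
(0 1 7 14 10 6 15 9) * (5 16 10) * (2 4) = (0 1 7 14 5 16 10 6 15 9)(2 4) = [1, 7, 4, 3, 2, 16, 15, 14, 8, 0, 6, 11, 12, 13, 5, 9, 10]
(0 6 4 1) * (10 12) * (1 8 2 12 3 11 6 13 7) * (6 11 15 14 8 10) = (0 13 7 1)(2 12 6 4 10 3 15 14 8) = [13, 0, 12, 15, 10, 5, 4, 1, 2, 9, 3, 11, 6, 7, 8, 14]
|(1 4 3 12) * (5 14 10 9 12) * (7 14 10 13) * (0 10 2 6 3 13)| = 36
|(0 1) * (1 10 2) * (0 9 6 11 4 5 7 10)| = |(1 9 6 11 4 5 7 10 2)| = 9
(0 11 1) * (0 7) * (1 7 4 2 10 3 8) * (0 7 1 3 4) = (0 11 1)(2 10 4)(3 8) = [11, 0, 10, 8, 2, 5, 6, 7, 3, 9, 4, 1]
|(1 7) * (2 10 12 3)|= 4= |(1 7)(2 10 12 3)|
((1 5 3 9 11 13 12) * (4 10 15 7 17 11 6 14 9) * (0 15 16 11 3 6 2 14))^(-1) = (0 6 5 1 12 13 11 16 10 4 3 17 7 15)(2 9 14)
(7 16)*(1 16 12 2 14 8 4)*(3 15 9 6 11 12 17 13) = (1 16 7 17 13 3 15 9 6 11 12 2 14 8 4) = [0, 16, 14, 15, 1, 5, 11, 17, 4, 6, 10, 12, 2, 3, 8, 9, 7, 13]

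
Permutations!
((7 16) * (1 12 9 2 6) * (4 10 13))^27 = (1 9 6 12 2)(7 16)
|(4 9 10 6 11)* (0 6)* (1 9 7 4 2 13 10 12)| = |(0 6 11 2 13 10)(1 9 12)(4 7)| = 6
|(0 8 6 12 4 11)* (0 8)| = 5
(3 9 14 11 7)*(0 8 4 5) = (0 8 4 5)(3 9 14 11 7) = [8, 1, 2, 9, 5, 0, 6, 3, 4, 14, 10, 7, 12, 13, 11]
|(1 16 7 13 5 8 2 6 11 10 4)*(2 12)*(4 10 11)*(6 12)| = |(1 16 7 13 5 8 6 4)(2 12)| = 8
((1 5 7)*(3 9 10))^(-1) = ((1 5 7)(3 9 10))^(-1) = (1 7 5)(3 10 9)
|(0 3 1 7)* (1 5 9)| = 6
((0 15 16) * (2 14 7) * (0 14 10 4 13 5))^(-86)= (0 7 13 16 10)(2 5 14 4 15)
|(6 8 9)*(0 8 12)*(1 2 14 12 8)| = |(0 1 2 14 12)(6 8 9)| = 15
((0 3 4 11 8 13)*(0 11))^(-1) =(0 4 3)(8 11 13)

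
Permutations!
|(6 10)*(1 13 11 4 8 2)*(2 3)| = |(1 13 11 4 8 3 2)(6 10)| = 14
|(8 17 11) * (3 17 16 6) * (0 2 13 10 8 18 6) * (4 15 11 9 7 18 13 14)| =|(0 2 14 4 15 11 13 10 8 16)(3 17 9 7 18 6)| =30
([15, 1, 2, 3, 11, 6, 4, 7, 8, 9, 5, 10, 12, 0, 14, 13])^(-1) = [13, 1, 2, 3, 6, 10, 5, 7, 8, 9, 11, 4, 12, 15, 14, 0]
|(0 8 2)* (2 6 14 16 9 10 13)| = |(0 8 6 14 16 9 10 13 2)| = 9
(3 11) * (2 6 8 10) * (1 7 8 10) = (1 7 8)(2 6 10)(3 11) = [0, 7, 6, 11, 4, 5, 10, 8, 1, 9, 2, 3]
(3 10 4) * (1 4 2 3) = [0, 4, 3, 10, 1, 5, 6, 7, 8, 9, 2] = (1 4)(2 3 10)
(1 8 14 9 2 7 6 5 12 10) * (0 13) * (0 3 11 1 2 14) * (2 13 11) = (0 11 1 8)(2 7 6 5 12 10 13 3)(9 14) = [11, 8, 7, 2, 4, 12, 5, 6, 0, 14, 13, 1, 10, 3, 9]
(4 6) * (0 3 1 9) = (0 3 1 9)(4 6) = [3, 9, 2, 1, 6, 5, 4, 7, 8, 0]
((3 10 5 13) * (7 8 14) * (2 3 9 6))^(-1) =(2 6 9 13 5 10 3)(7 14 8)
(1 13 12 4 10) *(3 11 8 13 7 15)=(1 7 15 3 11 8 13 12 4 10)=[0, 7, 2, 11, 10, 5, 6, 15, 13, 9, 1, 8, 4, 12, 14, 3]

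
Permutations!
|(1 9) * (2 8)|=|(1 9)(2 8)|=2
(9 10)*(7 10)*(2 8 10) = (2 8 10 9 7) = [0, 1, 8, 3, 4, 5, 6, 2, 10, 7, 9]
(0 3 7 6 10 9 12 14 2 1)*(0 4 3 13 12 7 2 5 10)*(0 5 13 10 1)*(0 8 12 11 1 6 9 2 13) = (0 10 2 8 12 14)(1 4 3 13 11)(5 6)(7 9) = [10, 4, 8, 13, 3, 6, 5, 9, 12, 7, 2, 1, 14, 11, 0]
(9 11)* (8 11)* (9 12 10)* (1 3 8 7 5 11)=(1 3 8)(5 11 12 10 9 7)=[0, 3, 2, 8, 4, 11, 6, 5, 1, 7, 9, 12, 10]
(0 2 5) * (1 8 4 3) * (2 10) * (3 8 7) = (0 10 2 5)(1 7 3)(4 8) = [10, 7, 5, 1, 8, 0, 6, 3, 4, 9, 2]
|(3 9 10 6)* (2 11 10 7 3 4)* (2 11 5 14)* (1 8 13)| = |(1 8 13)(2 5 14)(3 9 7)(4 11 10 6)| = 12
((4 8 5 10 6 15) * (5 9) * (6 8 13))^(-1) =(4 15 6 13)(5 9 8 10)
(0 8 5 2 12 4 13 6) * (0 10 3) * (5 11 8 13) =[13, 1, 12, 0, 5, 2, 10, 7, 11, 9, 3, 8, 4, 6] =(0 13 6 10 3)(2 12 4 5)(8 11)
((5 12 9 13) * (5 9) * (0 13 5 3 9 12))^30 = ((0 13 12 3 9 5))^30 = (13)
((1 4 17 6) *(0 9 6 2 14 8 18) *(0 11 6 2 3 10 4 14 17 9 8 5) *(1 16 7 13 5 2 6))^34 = ((0 8 18 11 1 14 2 17 3 10 4 9 6 16 7 13 5))^34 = (18)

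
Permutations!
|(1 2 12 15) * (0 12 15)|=|(0 12)(1 2 15)|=6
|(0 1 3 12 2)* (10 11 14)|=15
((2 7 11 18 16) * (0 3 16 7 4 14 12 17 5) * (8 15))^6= ((0 3 16 2 4 14 12 17 5)(7 11 18)(8 15))^6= (18)(0 12 2)(3 17 4)(5 14 16)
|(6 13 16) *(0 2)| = 6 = |(0 2)(6 13 16)|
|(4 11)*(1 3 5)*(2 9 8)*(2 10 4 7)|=21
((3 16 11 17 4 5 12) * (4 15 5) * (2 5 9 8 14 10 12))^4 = ((2 5)(3 16 11 17 15 9 8 14 10 12))^4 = (3 15 10 11 8)(9 12 17 14 16)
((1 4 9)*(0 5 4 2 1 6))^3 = ((0 5 4 9 6)(1 2))^3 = (0 9 5 6 4)(1 2)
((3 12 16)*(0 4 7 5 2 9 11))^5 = ((0 4 7 5 2 9 11)(3 12 16))^5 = (0 9 5 4 11 2 7)(3 16 12)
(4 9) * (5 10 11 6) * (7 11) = (4 9)(5 10 7 11 6) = [0, 1, 2, 3, 9, 10, 5, 11, 8, 4, 7, 6]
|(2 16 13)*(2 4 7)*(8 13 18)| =|(2 16 18 8 13 4 7)| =7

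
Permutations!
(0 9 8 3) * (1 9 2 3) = (0 2 3)(1 9 8) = [2, 9, 3, 0, 4, 5, 6, 7, 1, 8]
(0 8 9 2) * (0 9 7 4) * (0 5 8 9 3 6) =(0 9 2 3 6)(4 5 8 7) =[9, 1, 3, 6, 5, 8, 0, 4, 7, 2]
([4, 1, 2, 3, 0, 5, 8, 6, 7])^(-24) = [0, 1, 2, 3, 4, 5, 6, 7, 8]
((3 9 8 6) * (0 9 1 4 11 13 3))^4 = (1 3 13 11 4)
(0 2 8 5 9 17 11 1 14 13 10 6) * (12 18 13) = (0 2 8 5 9 17 11 1 14 12 18 13 10 6) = [2, 14, 8, 3, 4, 9, 0, 7, 5, 17, 6, 1, 18, 10, 12, 15, 16, 11, 13]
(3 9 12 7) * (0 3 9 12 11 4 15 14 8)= (0 3 12 7 9 11 4 15 14 8)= [3, 1, 2, 12, 15, 5, 6, 9, 0, 11, 10, 4, 7, 13, 8, 14]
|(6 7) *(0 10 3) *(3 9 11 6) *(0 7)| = 10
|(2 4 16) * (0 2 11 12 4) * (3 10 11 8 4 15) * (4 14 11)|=|(0 2)(3 10 4 16 8 14 11 12 15)|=18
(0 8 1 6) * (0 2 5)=[8, 6, 5, 3, 4, 0, 2, 7, 1]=(0 8 1 6 2 5)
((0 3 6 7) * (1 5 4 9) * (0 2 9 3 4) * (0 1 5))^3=(0 6 9)(1 3 2)(4 7 5)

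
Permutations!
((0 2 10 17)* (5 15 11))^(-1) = (0 17 10 2)(5 11 15)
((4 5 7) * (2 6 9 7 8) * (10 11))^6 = (11)(2 8 5 4 7 9 6)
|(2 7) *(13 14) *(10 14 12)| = |(2 7)(10 14 13 12)| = 4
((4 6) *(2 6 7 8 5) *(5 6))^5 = (2 5)(4 7 8 6)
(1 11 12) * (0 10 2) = (0 10 2)(1 11 12) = [10, 11, 0, 3, 4, 5, 6, 7, 8, 9, 2, 12, 1]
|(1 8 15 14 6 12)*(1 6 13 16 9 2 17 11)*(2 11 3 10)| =|(1 8 15 14 13 16 9 11)(2 17 3 10)(6 12)| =8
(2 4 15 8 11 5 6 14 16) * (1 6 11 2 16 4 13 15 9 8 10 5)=(16)(1 6 14 4 9 8 2 13 15 10 5 11)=[0, 6, 13, 3, 9, 11, 14, 7, 2, 8, 5, 1, 12, 15, 4, 10, 16]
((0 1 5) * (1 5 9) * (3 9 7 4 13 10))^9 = (0 5)(1 4 10 9 7 13 3)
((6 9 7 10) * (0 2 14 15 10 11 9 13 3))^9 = (0 2 14 15 10 6 13 3) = ((0 2 14 15 10 6 13 3)(7 11 9))^9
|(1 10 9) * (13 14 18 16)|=|(1 10 9)(13 14 18 16)|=12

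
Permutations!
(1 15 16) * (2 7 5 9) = (1 15 16)(2 7 5 9) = [0, 15, 7, 3, 4, 9, 6, 5, 8, 2, 10, 11, 12, 13, 14, 16, 1]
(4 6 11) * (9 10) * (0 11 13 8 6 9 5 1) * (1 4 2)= [11, 0, 1, 3, 9, 4, 13, 7, 6, 10, 5, 2, 12, 8]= (0 11 2 1)(4 9 10 5)(6 13 8)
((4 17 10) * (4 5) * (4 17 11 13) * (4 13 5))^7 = ((4 11 5 17 10))^7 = (4 5 10 11 17)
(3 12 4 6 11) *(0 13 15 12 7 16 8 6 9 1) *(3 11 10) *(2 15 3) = (0 13 3 7 16 8 6 10 2 15 12 4 9 1) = [13, 0, 15, 7, 9, 5, 10, 16, 6, 1, 2, 11, 4, 3, 14, 12, 8]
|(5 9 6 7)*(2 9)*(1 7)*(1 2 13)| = 12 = |(1 7 5 13)(2 9 6)|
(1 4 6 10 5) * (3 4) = [0, 3, 2, 4, 6, 1, 10, 7, 8, 9, 5] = (1 3 4 6 10 5)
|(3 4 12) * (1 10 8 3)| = 6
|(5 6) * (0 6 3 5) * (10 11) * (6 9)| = |(0 9 6)(3 5)(10 11)| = 6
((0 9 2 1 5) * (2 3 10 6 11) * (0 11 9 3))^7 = ((0 3 10 6 9)(1 5 11 2))^7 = (0 10 9 3 6)(1 2 11 5)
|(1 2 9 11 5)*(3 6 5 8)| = 8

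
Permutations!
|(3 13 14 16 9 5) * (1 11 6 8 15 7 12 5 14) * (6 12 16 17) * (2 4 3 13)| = |(1 11 12 5 13)(2 4 3)(6 8 15 7 16 9 14 17)| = 120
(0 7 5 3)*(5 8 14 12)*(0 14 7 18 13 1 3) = (0 18 13 1 3 14 12 5)(7 8) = [18, 3, 2, 14, 4, 0, 6, 8, 7, 9, 10, 11, 5, 1, 12, 15, 16, 17, 13]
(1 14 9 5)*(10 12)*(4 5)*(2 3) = (1 14 9 4 5)(2 3)(10 12) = [0, 14, 3, 2, 5, 1, 6, 7, 8, 4, 12, 11, 10, 13, 9]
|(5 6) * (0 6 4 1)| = 5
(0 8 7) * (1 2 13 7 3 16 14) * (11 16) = (0 8 3 11 16 14 1 2 13 7) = [8, 2, 13, 11, 4, 5, 6, 0, 3, 9, 10, 16, 12, 7, 1, 15, 14]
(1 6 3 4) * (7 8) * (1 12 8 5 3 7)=[0, 6, 2, 4, 12, 3, 7, 5, 1, 9, 10, 11, 8]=(1 6 7 5 3 4 12 8)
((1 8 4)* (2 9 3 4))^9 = (1 9)(2 4)(3 8)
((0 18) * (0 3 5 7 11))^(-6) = (18)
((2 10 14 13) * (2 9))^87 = (2 14 9 10 13)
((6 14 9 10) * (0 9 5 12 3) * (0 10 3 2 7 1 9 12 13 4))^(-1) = ((0 12 2 7 1 9 3 10 6 14 5 13 4))^(-1) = (0 4 13 5 14 6 10 3 9 1 7 2 12)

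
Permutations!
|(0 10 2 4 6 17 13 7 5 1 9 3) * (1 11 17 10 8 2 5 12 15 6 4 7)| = |(0 8 2 7 12 15 6 10 5 11 17 13 1 9 3)| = 15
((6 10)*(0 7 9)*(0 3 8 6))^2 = (0 9 8 10 7 3 6) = ((0 7 9 3 8 6 10))^2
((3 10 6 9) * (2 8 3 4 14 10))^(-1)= ((2 8 3)(4 14 10 6 9))^(-1)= (2 3 8)(4 9 6 10 14)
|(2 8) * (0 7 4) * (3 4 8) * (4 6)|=|(0 7 8 2 3 6 4)|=7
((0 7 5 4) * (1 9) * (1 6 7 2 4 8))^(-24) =((0 2 4)(1 9 6 7 5 8))^(-24) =(9)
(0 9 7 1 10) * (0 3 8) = [9, 10, 2, 8, 4, 5, 6, 1, 0, 7, 3] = (0 9 7 1 10 3 8)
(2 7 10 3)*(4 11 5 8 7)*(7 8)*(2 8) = (2 4 11 5 7 10 3 8) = [0, 1, 4, 8, 11, 7, 6, 10, 2, 9, 3, 5]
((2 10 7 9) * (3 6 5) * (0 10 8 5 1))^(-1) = (0 1 6 3 5 8 2 9 7 10)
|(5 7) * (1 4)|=|(1 4)(5 7)|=2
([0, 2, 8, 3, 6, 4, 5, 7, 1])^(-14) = (1 2 8)(4 6 5)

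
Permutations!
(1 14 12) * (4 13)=(1 14 12)(4 13)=[0, 14, 2, 3, 13, 5, 6, 7, 8, 9, 10, 11, 1, 4, 12]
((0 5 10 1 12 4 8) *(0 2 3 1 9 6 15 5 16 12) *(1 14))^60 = ((0 16 12 4 8 2 3 14 1)(5 10 9 6 15))^60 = (0 3 4)(1 2 12)(8 16 14)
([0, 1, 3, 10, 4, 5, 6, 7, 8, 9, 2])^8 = (2 10 3)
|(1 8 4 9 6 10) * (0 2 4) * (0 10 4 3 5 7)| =15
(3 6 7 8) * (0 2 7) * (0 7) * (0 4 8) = (0 2 4 8 3 6 7) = [2, 1, 4, 6, 8, 5, 7, 0, 3]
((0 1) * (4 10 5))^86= ((0 1)(4 10 5))^86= (4 5 10)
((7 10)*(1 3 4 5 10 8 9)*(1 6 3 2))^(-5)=(1 2)(3 10 9 4 7 6 5 8)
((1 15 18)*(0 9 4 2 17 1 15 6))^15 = ((0 9 4 2 17 1 6)(15 18))^15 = (0 9 4 2 17 1 6)(15 18)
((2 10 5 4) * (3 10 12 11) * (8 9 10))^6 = (2 10 3)(4 9 11)(5 8 12)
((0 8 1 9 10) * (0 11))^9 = ((0 8 1 9 10 11))^9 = (0 9)(1 11)(8 10)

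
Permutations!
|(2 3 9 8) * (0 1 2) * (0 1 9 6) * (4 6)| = |(0 9 8 1 2 3 4 6)| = 8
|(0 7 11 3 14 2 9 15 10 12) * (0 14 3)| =6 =|(0 7 11)(2 9 15 10 12 14)|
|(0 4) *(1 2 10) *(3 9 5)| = |(0 4)(1 2 10)(3 9 5)| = 6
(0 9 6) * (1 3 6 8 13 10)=(0 9 8 13 10 1 3 6)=[9, 3, 2, 6, 4, 5, 0, 7, 13, 8, 1, 11, 12, 10]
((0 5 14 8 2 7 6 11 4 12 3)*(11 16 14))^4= (0 12 11)(2 14 6)(3 4 5)(7 8 16)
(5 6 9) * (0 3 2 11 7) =[3, 1, 11, 2, 4, 6, 9, 0, 8, 5, 10, 7] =(0 3 2 11 7)(5 6 9)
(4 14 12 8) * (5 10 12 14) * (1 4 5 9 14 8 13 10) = (1 4 9 14 8 5)(10 12 13) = [0, 4, 2, 3, 9, 1, 6, 7, 5, 14, 12, 11, 13, 10, 8]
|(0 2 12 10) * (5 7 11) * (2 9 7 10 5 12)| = 7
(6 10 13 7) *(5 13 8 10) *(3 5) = [0, 1, 2, 5, 4, 13, 3, 6, 10, 9, 8, 11, 12, 7] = (3 5 13 7 6)(8 10)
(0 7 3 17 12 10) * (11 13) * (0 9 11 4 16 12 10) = (0 7 3 17 10 9 11 13 4 16 12) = [7, 1, 2, 17, 16, 5, 6, 3, 8, 11, 9, 13, 0, 4, 14, 15, 12, 10]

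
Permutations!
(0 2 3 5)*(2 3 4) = (0 3 5)(2 4) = [3, 1, 4, 5, 2, 0]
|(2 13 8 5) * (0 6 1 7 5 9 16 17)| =|(0 6 1 7 5 2 13 8 9 16 17)| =11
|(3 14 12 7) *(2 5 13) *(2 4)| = |(2 5 13 4)(3 14 12 7)| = 4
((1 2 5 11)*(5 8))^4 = (1 11 5 8 2)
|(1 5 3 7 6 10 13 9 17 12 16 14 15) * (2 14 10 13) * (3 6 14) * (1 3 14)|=14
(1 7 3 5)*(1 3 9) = (1 7 9)(3 5) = [0, 7, 2, 5, 4, 3, 6, 9, 8, 1]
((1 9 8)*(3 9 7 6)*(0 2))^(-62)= (1 9 6)(3 7 8)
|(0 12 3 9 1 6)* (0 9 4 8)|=|(0 12 3 4 8)(1 6 9)|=15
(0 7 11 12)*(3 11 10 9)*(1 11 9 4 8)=(0 7 10 4 8 1 11 12)(3 9)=[7, 11, 2, 9, 8, 5, 6, 10, 1, 3, 4, 12, 0]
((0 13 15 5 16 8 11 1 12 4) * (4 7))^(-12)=(0 4 7 12 1 11 8 16 5 15 13)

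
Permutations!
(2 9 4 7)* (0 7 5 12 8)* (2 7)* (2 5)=(0 5 12 8)(2 9 4)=[5, 1, 9, 3, 2, 12, 6, 7, 0, 4, 10, 11, 8]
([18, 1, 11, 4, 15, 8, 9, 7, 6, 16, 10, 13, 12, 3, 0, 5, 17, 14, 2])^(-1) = [14, 1, 18, 13, 3, 15, 8, 7, 5, 6, 10, 2, 12, 11, 17, 4, 9, 16, 0]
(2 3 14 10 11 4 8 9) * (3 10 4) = (2 10 11 3 14 4 8 9) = [0, 1, 10, 14, 8, 5, 6, 7, 9, 2, 11, 3, 12, 13, 4]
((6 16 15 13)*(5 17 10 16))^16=((5 17 10 16 15 13 6))^16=(5 10 15 6 17 16 13)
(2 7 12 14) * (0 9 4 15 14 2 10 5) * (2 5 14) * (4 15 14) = [9, 1, 7, 3, 14, 0, 6, 12, 8, 15, 4, 11, 5, 13, 10, 2] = (0 9 15 2 7 12 5)(4 14 10)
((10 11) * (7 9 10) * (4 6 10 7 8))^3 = ((4 6 10 11 8)(7 9))^3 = (4 11 6 8 10)(7 9)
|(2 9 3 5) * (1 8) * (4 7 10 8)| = 20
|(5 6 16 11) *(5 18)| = 5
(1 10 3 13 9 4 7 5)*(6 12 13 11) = (1 10 3 11 6 12 13 9 4 7 5) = [0, 10, 2, 11, 7, 1, 12, 5, 8, 4, 3, 6, 13, 9]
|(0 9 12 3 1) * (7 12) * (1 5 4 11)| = |(0 9 7 12 3 5 4 11 1)| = 9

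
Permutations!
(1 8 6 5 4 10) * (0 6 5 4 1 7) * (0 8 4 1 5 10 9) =(0 6 1 4 9)(7 8 10) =[6, 4, 2, 3, 9, 5, 1, 8, 10, 0, 7]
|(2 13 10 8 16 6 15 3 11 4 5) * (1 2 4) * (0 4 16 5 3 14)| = |(0 4 3 11 1 2 13 10 8 5 16 6 15 14)| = 14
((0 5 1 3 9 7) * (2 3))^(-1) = ((0 5 1 2 3 9 7))^(-1) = (0 7 9 3 2 1 5)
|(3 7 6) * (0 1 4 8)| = 12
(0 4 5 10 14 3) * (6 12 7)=(0 4 5 10 14 3)(6 12 7)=[4, 1, 2, 0, 5, 10, 12, 6, 8, 9, 14, 11, 7, 13, 3]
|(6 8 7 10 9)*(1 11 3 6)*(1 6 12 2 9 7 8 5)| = |(1 11 3 12 2 9 6 5)(7 10)| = 8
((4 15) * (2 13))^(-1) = ((2 13)(4 15))^(-1) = (2 13)(4 15)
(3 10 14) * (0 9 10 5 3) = (0 9 10 14)(3 5) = [9, 1, 2, 5, 4, 3, 6, 7, 8, 10, 14, 11, 12, 13, 0]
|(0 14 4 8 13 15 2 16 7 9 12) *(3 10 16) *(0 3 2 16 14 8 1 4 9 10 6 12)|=18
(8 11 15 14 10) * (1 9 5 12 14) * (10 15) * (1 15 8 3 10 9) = [0, 1, 2, 10, 4, 12, 6, 7, 11, 5, 3, 9, 14, 13, 8, 15] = (15)(3 10)(5 12 14 8 11 9)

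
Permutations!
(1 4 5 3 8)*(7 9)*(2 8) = [0, 4, 8, 2, 5, 3, 6, 9, 1, 7] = (1 4 5 3 2 8)(7 9)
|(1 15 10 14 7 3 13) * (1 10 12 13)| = 8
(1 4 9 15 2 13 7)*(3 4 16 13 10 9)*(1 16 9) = (1 9 15 2 10)(3 4)(7 16 13) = [0, 9, 10, 4, 3, 5, 6, 16, 8, 15, 1, 11, 12, 7, 14, 2, 13]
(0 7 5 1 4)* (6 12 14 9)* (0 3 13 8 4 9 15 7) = (1 9 6 12 14 15 7 5)(3 13 8 4) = [0, 9, 2, 13, 3, 1, 12, 5, 4, 6, 10, 11, 14, 8, 15, 7]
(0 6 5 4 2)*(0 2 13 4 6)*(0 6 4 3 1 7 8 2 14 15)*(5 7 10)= (0 6 7 8 2 14 15)(1 10 5 4 13 3)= [6, 10, 14, 1, 13, 4, 7, 8, 2, 9, 5, 11, 12, 3, 15, 0]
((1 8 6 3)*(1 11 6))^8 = ((1 8)(3 11 6))^8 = (3 6 11)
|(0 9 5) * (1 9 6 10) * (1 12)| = 7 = |(0 6 10 12 1 9 5)|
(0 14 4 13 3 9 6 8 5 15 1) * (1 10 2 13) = (0 14 4 1)(2 13 3 9 6 8 5 15 10) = [14, 0, 13, 9, 1, 15, 8, 7, 5, 6, 2, 11, 12, 3, 4, 10]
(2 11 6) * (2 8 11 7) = (2 7)(6 8 11) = [0, 1, 7, 3, 4, 5, 8, 2, 11, 9, 10, 6]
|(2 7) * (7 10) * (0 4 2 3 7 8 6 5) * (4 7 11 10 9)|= 24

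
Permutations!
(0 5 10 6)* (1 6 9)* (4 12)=(0 5 10 9 1 6)(4 12)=[5, 6, 2, 3, 12, 10, 0, 7, 8, 1, 9, 11, 4]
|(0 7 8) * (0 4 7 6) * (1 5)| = 6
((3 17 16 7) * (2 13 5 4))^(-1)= (2 4 5 13)(3 7 16 17)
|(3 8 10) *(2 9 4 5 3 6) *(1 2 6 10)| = 7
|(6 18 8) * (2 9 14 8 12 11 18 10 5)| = |(2 9 14 8 6 10 5)(11 18 12)| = 21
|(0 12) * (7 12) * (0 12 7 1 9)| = |(12)(0 1 9)| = 3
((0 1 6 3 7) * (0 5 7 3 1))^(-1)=(1 6)(5 7)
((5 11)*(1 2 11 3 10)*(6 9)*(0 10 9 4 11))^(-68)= (3 11 6)(4 9 5)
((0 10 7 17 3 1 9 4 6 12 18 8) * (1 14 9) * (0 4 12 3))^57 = ((0 10 7 17)(3 14 9 12 18 8 4 6))^57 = (0 10 7 17)(3 14 9 12 18 8 4 6)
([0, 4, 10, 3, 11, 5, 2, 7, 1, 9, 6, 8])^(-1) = (1 8 11 4)(2 6 10)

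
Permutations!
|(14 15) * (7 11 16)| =|(7 11 16)(14 15)| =6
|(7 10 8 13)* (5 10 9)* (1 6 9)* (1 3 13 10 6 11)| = 6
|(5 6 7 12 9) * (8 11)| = 10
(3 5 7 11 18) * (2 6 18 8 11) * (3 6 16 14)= [0, 1, 16, 5, 4, 7, 18, 2, 11, 9, 10, 8, 12, 13, 3, 15, 14, 17, 6]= (2 16 14 3 5 7)(6 18)(8 11)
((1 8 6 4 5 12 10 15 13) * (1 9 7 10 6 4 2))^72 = (1 4 12 2 8 5 6)(7 15 9 10 13)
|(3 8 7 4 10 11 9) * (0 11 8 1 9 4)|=6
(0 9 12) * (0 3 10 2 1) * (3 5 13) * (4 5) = [9, 0, 1, 10, 5, 13, 6, 7, 8, 12, 2, 11, 4, 3] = (0 9 12 4 5 13 3 10 2 1)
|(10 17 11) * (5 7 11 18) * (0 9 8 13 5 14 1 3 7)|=40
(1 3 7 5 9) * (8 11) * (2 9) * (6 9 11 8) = [0, 3, 11, 7, 4, 2, 9, 5, 8, 1, 10, 6] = (1 3 7 5 2 11 6 9)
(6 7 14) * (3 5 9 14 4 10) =(3 5 9 14 6 7 4 10) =[0, 1, 2, 5, 10, 9, 7, 4, 8, 14, 3, 11, 12, 13, 6]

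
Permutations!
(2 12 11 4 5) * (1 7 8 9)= [0, 7, 12, 3, 5, 2, 6, 8, 9, 1, 10, 4, 11]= (1 7 8 9)(2 12 11 4 5)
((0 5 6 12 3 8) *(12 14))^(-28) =((0 5 6 14 12 3 8))^(-28) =(14)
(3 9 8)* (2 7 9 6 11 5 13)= (2 7 9 8 3 6 11 5 13)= [0, 1, 7, 6, 4, 13, 11, 9, 3, 8, 10, 5, 12, 2]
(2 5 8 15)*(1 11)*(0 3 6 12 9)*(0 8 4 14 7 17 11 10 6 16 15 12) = (0 3 16 15 2 5 4 14 7 17 11 1 10 6)(8 12 9) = [3, 10, 5, 16, 14, 4, 0, 17, 12, 8, 6, 1, 9, 13, 7, 2, 15, 11]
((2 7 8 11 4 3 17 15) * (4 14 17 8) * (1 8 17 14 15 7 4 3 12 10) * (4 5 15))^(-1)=(1 10 12 4 11 8)(2 15 5)(3 7 17)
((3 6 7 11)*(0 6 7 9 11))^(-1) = ((0 6 9 11 3 7))^(-1) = (0 7 3 11 9 6)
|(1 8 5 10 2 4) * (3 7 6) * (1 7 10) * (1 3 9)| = 10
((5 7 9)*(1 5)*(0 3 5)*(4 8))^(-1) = (0 1 9 7 5 3)(4 8)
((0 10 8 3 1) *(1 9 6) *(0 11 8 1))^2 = ((0 10 1 11 8 3 9 6))^2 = (0 1 8 9)(3 6 10 11)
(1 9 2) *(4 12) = (1 9 2)(4 12) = [0, 9, 1, 3, 12, 5, 6, 7, 8, 2, 10, 11, 4]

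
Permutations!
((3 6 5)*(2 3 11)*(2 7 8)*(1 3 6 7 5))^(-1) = (1 6 2 8 7 3)(5 11)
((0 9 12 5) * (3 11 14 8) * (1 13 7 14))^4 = ((0 9 12 5)(1 13 7 14 8 3 11))^4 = (1 8 13 3 7 11 14)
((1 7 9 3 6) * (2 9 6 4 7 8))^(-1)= (1 6 7 4 3 9 2 8)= ((1 8 2 9 3 4 7 6))^(-1)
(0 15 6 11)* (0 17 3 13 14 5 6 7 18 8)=[15, 1, 2, 13, 4, 6, 11, 18, 0, 9, 10, 17, 12, 14, 5, 7, 16, 3, 8]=(0 15 7 18 8)(3 13 14 5 6 11 17)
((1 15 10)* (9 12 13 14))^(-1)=(1 10 15)(9 14 13 12)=((1 15 10)(9 12 13 14))^(-1)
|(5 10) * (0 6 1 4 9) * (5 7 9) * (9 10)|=6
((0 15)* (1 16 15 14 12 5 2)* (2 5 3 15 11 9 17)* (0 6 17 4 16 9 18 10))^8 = (0 1 14 9 12 4 3 16 15 11 6 18 17 10 2)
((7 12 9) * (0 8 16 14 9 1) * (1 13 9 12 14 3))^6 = (0 8 16 3 1)(7 14 12 13 9)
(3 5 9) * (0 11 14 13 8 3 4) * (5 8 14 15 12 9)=(0 11 15 12 9 4)(3 8)(13 14)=[11, 1, 2, 8, 0, 5, 6, 7, 3, 4, 10, 15, 9, 14, 13, 12]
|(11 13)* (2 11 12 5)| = |(2 11 13 12 5)| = 5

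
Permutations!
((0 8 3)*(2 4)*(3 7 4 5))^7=(8)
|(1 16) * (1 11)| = 3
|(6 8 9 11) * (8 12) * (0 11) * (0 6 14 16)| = |(0 11 14 16)(6 12 8 9)| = 4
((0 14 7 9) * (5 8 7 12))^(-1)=(0 9 7 8 5 12 14)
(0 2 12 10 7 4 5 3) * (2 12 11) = (0 12 10 7 4 5 3)(2 11) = [12, 1, 11, 0, 5, 3, 6, 4, 8, 9, 7, 2, 10]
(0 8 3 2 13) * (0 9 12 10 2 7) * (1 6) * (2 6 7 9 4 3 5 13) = (0 8 5 13 4 3 9 12 10 6 1 7) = [8, 7, 2, 9, 3, 13, 1, 0, 5, 12, 6, 11, 10, 4]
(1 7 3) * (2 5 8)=(1 7 3)(2 5 8)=[0, 7, 5, 1, 4, 8, 6, 3, 2]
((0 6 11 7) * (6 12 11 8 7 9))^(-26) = ((0 12 11 9 6 8 7))^(-26) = (0 11 6 7 12 9 8)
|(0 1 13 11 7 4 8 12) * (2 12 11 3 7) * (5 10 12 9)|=|(0 1 13 3 7 4 8 11 2 9 5 10 12)|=13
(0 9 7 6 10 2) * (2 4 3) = [9, 1, 0, 2, 3, 5, 10, 6, 8, 7, 4] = (0 9 7 6 10 4 3 2)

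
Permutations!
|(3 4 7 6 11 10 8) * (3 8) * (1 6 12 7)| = 6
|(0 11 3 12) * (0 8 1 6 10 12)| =|(0 11 3)(1 6 10 12 8)| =15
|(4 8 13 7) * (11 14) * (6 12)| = |(4 8 13 7)(6 12)(11 14)| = 4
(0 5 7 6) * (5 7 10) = (0 7 6)(5 10) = [7, 1, 2, 3, 4, 10, 0, 6, 8, 9, 5]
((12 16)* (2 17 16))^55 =(2 12 16 17) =((2 17 16 12))^55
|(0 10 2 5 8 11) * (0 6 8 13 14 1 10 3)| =6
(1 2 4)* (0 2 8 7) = (0 2 4 1 8 7) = [2, 8, 4, 3, 1, 5, 6, 0, 7]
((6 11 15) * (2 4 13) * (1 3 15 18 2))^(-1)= (1 13 4 2 18 11 6 15 3)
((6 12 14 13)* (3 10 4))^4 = (14)(3 10 4)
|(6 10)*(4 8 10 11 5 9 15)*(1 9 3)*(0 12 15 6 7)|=|(0 12 15 4 8 10 7)(1 9 6 11 5 3)|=42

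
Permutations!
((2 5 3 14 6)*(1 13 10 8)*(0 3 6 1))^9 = (0 14 13 8 3 1 10)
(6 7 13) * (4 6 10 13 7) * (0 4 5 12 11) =[4, 1, 2, 3, 6, 12, 5, 7, 8, 9, 13, 0, 11, 10] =(0 4 6 5 12 11)(10 13)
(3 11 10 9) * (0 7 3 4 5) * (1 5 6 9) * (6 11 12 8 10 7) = (0 6 9 4 11 7 3 12 8 10 1 5) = [6, 5, 2, 12, 11, 0, 9, 3, 10, 4, 1, 7, 8]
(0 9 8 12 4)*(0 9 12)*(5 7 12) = (0 5 7 12 4 9 8) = [5, 1, 2, 3, 9, 7, 6, 12, 0, 8, 10, 11, 4]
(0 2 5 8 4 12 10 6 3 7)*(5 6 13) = (0 2 6 3 7)(4 12 10 13 5 8) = [2, 1, 6, 7, 12, 8, 3, 0, 4, 9, 13, 11, 10, 5]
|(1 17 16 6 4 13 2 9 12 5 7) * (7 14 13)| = |(1 17 16 6 4 7)(2 9 12 5 14 13)| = 6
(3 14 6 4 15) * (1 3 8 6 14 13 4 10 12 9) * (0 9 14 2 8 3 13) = (0 9 1 13 4 15 3)(2 8 6 10 12 14) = [9, 13, 8, 0, 15, 5, 10, 7, 6, 1, 12, 11, 14, 4, 2, 3]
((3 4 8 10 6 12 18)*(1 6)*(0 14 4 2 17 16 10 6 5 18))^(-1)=((0 14 4 8 6 12)(1 5 18 3 2 17 16 10))^(-1)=(0 12 6 8 4 14)(1 10 16 17 2 3 18 5)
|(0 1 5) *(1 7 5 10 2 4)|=|(0 7 5)(1 10 2 4)|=12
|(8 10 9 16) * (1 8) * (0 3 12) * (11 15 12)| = 5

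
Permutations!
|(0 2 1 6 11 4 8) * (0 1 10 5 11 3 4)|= 5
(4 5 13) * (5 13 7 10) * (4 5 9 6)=(4 13 5 7 10 9 6)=[0, 1, 2, 3, 13, 7, 4, 10, 8, 6, 9, 11, 12, 5]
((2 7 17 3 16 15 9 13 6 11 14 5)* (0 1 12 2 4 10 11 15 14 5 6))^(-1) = (0 13 9 15 6 14 16 3 17 7 2 12 1)(4 5 11 10)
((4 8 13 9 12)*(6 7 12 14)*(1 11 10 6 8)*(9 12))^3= ((1 11 10 6 7 9 14 8 13 12 4))^3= (1 6 14 12 11 7 8 4 10 9 13)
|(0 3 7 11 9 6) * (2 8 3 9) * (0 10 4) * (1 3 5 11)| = 60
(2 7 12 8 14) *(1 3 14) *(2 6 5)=(1 3 14 6 5 2 7 12 8)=[0, 3, 7, 14, 4, 2, 5, 12, 1, 9, 10, 11, 8, 13, 6]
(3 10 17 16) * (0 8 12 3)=(0 8 12 3 10 17 16)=[8, 1, 2, 10, 4, 5, 6, 7, 12, 9, 17, 11, 3, 13, 14, 15, 0, 16]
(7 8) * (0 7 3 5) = (0 7 8 3 5) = [7, 1, 2, 5, 4, 0, 6, 8, 3]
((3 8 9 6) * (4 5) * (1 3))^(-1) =((1 3 8 9 6)(4 5))^(-1) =(1 6 9 8 3)(4 5)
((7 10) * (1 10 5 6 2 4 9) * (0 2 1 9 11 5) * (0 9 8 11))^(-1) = (0 4 2)(1 6 5 11 8 9 7 10)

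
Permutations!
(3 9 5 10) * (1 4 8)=[0, 4, 2, 9, 8, 10, 6, 7, 1, 5, 3]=(1 4 8)(3 9 5 10)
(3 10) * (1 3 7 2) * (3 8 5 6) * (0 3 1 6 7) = (0 3 10)(1 8 5 7 2 6) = [3, 8, 6, 10, 4, 7, 1, 2, 5, 9, 0]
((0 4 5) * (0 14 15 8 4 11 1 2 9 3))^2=(0 1 9)(2 3 11)(4 14 8 5 15)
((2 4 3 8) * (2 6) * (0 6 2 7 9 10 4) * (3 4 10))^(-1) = (10)(0 2 8 3 9 7 6)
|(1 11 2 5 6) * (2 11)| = |(11)(1 2 5 6)| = 4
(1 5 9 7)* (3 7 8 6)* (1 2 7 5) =[0, 1, 7, 5, 4, 9, 3, 2, 6, 8] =(2 7)(3 5 9 8 6)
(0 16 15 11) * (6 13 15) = (0 16 6 13 15 11) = [16, 1, 2, 3, 4, 5, 13, 7, 8, 9, 10, 0, 12, 15, 14, 11, 6]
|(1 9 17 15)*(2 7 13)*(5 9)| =|(1 5 9 17 15)(2 7 13)| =15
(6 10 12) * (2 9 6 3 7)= (2 9 6 10 12 3 7)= [0, 1, 9, 7, 4, 5, 10, 2, 8, 6, 12, 11, 3]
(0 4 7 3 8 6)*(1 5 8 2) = (0 4 7 3 2 1 5 8 6) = [4, 5, 1, 2, 7, 8, 0, 3, 6]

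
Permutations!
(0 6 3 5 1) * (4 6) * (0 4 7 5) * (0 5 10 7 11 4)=(0 11 4 6 3 5 1)(7 10)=[11, 0, 2, 5, 6, 1, 3, 10, 8, 9, 7, 4]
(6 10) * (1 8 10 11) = (1 8 10 6 11) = [0, 8, 2, 3, 4, 5, 11, 7, 10, 9, 6, 1]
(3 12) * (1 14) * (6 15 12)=(1 14)(3 6 15 12)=[0, 14, 2, 6, 4, 5, 15, 7, 8, 9, 10, 11, 3, 13, 1, 12]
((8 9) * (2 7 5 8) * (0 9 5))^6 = (0 2)(7 9)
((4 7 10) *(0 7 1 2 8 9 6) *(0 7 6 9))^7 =((0 6 7 10 4 1 2 8))^7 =(0 8 2 1 4 10 7 6)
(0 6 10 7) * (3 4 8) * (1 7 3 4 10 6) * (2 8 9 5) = [1, 7, 8, 10, 9, 2, 6, 0, 4, 5, 3] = (0 1 7)(2 8 4 9 5)(3 10)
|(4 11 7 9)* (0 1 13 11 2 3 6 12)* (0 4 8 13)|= |(0 1)(2 3 6 12 4)(7 9 8 13 11)|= 10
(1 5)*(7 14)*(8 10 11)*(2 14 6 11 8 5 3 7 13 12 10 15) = (1 3 7 6 11 5)(2 14 13 12 10 8 15) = [0, 3, 14, 7, 4, 1, 11, 6, 15, 9, 8, 5, 10, 12, 13, 2]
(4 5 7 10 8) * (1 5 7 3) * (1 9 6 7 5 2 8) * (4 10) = (1 2 8 10)(3 9 6 7 4 5) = [0, 2, 8, 9, 5, 3, 7, 4, 10, 6, 1]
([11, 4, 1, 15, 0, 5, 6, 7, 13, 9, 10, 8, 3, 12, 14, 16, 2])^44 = [0, 1, 2, 3, 4, 5, 6, 7, 8, 9, 10, 11, 12, 13, 14, 15, 16]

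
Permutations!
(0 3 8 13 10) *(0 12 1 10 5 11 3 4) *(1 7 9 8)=(0 4)(1 10 12 7 9 8 13 5 11 3)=[4, 10, 2, 1, 0, 11, 6, 9, 13, 8, 12, 3, 7, 5]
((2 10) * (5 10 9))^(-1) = ((2 9 5 10))^(-1) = (2 10 5 9)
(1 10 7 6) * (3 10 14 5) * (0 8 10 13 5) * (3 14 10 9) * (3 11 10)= (0 8 9 11 10 7 6 1 3 13 5 14)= [8, 3, 2, 13, 4, 14, 1, 6, 9, 11, 7, 10, 12, 5, 0]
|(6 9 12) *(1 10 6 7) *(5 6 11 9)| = 6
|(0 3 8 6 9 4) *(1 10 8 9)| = |(0 3 9 4)(1 10 8 6)| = 4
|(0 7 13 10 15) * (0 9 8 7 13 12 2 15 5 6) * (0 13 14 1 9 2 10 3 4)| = |(0 14 1 9 8 7 12 10 5 6 13 3 4)(2 15)| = 26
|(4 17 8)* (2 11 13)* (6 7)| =6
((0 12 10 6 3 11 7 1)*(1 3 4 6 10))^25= (0 12 1)(3 11 7)(4 6)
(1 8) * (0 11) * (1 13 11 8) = (0 8 13 11) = [8, 1, 2, 3, 4, 5, 6, 7, 13, 9, 10, 0, 12, 11]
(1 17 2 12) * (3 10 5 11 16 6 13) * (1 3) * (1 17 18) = [0, 18, 12, 10, 4, 11, 13, 7, 8, 9, 5, 16, 3, 17, 14, 15, 6, 2, 1] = (1 18)(2 12 3 10 5 11 16 6 13 17)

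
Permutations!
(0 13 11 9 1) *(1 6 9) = (0 13 11 1)(6 9) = [13, 0, 2, 3, 4, 5, 9, 7, 8, 6, 10, 1, 12, 11]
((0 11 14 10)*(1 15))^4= (15)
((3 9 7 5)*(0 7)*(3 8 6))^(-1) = ((0 7 5 8 6 3 9))^(-1) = (0 9 3 6 8 5 7)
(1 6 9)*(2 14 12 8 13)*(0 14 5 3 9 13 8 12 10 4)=(0 14 10 4)(1 6 13 2 5 3 9)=[14, 6, 5, 9, 0, 3, 13, 7, 8, 1, 4, 11, 12, 2, 10]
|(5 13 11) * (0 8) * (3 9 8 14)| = |(0 14 3 9 8)(5 13 11)| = 15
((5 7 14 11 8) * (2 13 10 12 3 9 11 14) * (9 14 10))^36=(14)(2 13 9 11 8 5 7)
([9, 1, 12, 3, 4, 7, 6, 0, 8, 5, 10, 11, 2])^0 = (12)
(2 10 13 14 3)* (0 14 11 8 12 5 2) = [14, 1, 10, 0, 4, 2, 6, 7, 12, 9, 13, 8, 5, 11, 3] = (0 14 3)(2 10 13 11 8 12 5)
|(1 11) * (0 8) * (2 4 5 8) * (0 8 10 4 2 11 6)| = |(0 11 1 6)(4 5 10)| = 12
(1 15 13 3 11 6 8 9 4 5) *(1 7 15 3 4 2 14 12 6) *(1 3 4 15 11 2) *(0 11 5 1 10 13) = [11, 4, 14, 2, 1, 7, 8, 5, 9, 10, 13, 3, 6, 15, 12, 0] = (0 11 3 2 14 12 6 8 9 10 13 15)(1 4)(5 7)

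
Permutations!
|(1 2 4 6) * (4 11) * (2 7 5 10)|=|(1 7 5 10 2 11 4 6)|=8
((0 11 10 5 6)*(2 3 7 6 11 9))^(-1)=(0 6 7 3 2 9)(5 10 11)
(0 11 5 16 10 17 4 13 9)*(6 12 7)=(0 11 5 16 10 17 4 13 9)(6 12 7)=[11, 1, 2, 3, 13, 16, 12, 6, 8, 0, 17, 5, 7, 9, 14, 15, 10, 4]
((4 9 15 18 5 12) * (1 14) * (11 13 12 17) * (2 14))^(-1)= (1 14 2)(4 12 13 11 17 5 18 15 9)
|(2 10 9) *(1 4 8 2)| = |(1 4 8 2 10 9)| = 6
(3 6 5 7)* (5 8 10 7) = (3 6 8 10 7) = [0, 1, 2, 6, 4, 5, 8, 3, 10, 9, 7]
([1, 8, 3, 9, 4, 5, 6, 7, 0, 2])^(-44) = [1, 8, 3, 9, 4, 5, 6, 7, 0, 2]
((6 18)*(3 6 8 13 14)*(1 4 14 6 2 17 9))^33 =(1 17 3 4 9 2 14)(6 18 8 13)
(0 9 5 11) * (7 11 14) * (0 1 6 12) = (0 9 5 14 7 11 1 6 12) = [9, 6, 2, 3, 4, 14, 12, 11, 8, 5, 10, 1, 0, 13, 7]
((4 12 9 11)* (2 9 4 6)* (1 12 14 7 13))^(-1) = ((1 12 4 14 7 13)(2 9 11 6))^(-1) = (1 13 7 14 4 12)(2 6 11 9)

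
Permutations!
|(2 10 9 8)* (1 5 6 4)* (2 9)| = 4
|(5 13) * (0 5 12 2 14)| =6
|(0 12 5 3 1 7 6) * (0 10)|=8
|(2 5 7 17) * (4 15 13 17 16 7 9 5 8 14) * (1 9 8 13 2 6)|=|(1 9 5 8 14 4 15 2 13 17 6)(7 16)|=22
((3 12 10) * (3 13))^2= (3 10)(12 13)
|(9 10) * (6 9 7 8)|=|(6 9 10 7 8)|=5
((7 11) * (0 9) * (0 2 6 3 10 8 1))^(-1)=((0 9 2 6 3 10 8 1)(7 11))^(-1)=(0 1 8 10 3 6 2 9)(7 11)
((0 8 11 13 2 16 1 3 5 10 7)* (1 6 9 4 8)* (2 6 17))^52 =((0 1 3 5 10 7)(2 16 17)(4 8 11 13 6 9))^52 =(0 10 3)(1 7 5)(2 16 17)(4 6 11)(8 9 13)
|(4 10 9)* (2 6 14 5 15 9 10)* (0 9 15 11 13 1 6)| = |(15)(0 9 4 2)(1 6 14 5 11 13)| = 12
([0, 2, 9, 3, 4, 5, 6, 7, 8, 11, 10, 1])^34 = (1 9)(2 11)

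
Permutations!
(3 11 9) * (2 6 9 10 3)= (2 6 9)(3 11 10)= [0, 1, 6, 11, 4, 5, 9, 7, 8, 2, 3, 10]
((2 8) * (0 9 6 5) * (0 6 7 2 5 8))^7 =((0 9 7 2)(5 6 8))^7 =(0 2 7 9)(5 6 8)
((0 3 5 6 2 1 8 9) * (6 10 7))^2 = ((0 3 5 10 7 6 2 1 8 9))^2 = (0 5 7 2 8)(1 9 3 10 6)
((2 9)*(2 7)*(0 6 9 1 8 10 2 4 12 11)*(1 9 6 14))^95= ((0 14 1 8 10 2 9 7 4 12 11))^95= (0 7 8 11 9 1 12 2 14 4 10)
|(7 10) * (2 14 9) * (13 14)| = 4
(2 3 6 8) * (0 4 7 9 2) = [4, 1, 3, 6, 7, 5, 8, 9, 0, 2] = (0 4 7 9 2 3 6 8)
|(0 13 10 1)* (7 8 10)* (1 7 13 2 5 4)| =|(13)(0 2 5 4 1)(7 8 10)| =15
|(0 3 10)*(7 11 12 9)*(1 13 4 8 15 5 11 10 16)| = 14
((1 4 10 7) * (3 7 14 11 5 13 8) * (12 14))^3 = (1 12 5 3 4 14 13 7 10 11 8)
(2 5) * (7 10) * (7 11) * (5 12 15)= (2 12 15 5)(7 10 11)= [0, 1, 12, 3, 4, 2, 6, 10, 8, 9, 11, 7, 15, 13, 14, 5]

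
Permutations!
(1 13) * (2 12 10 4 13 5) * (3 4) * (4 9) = (1 5 2 12 10 3 9 4 13) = [0, 5, 12, 9, 13, 2, 6, 7, 8, 4, 3, 11, 10, 1]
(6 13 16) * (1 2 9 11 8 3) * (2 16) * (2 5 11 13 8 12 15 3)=(1 16 6 8 2 9 13 5 11 12 15 3)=[0, 16, 9, 1, 4, 11, 8, 7, 2, 13, 10, 12, 15, 5, 14, 3, 6]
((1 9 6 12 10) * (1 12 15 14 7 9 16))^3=((1 16)(6 15 14 7 9)(10 12))^3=(1 16)(6 7 15 9 14)(10 12)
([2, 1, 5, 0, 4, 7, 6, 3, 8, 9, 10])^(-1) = (10)(0 3 7 5 2)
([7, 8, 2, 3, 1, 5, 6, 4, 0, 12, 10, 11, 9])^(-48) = (12)(0 4 8 7 1)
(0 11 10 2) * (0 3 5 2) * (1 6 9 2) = (0 11 10)(1 6 9 2 3 5) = [11, 6, 3, 5, 4, 1, 9, 7, 8, 2, 0, 10]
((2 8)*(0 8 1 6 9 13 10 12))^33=((0 8 2 1 6 9 13 10 12))^33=(0 13 1)(2 12 9)(6 8 10)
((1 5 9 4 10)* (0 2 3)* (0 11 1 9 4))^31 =((0 2 3 11 1 5 4 10 9))^31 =(0 1 9 11 10 3 4 2 5)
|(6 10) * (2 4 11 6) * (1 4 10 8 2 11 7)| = |(1 4 7)(2 10 11 6 8)| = 15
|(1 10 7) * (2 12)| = 6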